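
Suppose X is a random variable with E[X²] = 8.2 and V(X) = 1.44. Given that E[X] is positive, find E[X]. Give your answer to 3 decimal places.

(E[X])² = E[X²] − V(X) = 8.2 − 1.44 = 6.76
E[X] = √6.76 = 2.6

2.600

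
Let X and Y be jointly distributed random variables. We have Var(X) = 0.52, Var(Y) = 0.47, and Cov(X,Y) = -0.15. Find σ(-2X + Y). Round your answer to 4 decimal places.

Var(-2X + Y) = (-2)²·Var(X) + (1)²·Var(Y) + 2·(-2)·(1)·Cov(X,Y)
= 4·0.52 + 1·0.47 + -4·-0.15 = 3.15
σ(-2X + Y) = √3.15 ≈ 1.7748

1.7748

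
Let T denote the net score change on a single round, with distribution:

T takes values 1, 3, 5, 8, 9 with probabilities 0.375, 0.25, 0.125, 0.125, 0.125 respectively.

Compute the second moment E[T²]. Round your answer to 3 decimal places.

23.875

E[T²] = (1)²(0.375) + (3)²(0.25) + (5)²(0.125) + (8)²(0.125) + (9)²(0.125) = 23.875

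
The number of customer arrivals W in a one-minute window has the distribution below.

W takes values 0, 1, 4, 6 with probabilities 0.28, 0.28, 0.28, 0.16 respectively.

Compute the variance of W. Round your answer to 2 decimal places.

E[W] = (0)(0.28) + (1)(0.28) + (4)(0.28) + (6)(0.16) = 2.36
E[W²] = (0)²(0.28) + (1)²(0.28) + (4)²(0.28) + (6)²(0.16) = 10.52
Var(W) = E[W²] − (E[W])² = 10.52 − (2.36)² = 4.9504

4.95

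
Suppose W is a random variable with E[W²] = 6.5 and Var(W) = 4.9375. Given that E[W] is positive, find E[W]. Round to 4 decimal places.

1.2500

(E[W])² = E[W²] − Var(W) = 6.5 − 4.9375 = 1.5625
E[W] = √1.5625 = 1.25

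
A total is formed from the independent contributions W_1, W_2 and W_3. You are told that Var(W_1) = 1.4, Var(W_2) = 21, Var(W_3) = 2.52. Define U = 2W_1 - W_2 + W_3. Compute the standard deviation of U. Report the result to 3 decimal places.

By independence, Var(U) = (2)²Var(W_1) + (-1)²Var(W_2) + (1)²Var(W_3)
= (2)²·1.4 + (-1)²·21 + (1)²·2.52 = 29.12
sd(U) = √29.12 ≈ 5.396

5.396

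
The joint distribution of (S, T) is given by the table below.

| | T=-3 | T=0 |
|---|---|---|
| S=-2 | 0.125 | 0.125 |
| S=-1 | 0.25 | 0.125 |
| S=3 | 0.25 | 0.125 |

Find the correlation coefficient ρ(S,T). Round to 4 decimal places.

-0.0894

E[S] = 0.25,  E[T] = -1.875
E[ST] = -0.75
cov(S,T) = E[ST] − E[S]E[T] = -0.75 − (0.25)(-1.875) = -0.28125
V(S) = 4.6875,  V(T) = 2.109375
ρ = -0.28125 / √(4.6875·2.109375) ≈ -0.0894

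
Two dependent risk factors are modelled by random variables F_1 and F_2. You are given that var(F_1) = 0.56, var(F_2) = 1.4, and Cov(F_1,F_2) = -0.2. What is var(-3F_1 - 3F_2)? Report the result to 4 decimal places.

14.0400

var(-3F_1 - 3F_2) = (-3)²·var(F_1) + (-3)²·var(F_2) + 2·(-3)·(-3)·Cov(F_1,F_2)
= 9·0.56 + 9·1.4 + 18·-0.2 = 14.04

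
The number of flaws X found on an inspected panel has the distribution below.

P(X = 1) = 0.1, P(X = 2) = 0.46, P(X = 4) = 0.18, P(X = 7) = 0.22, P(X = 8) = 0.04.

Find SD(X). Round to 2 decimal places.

2.28

E[X] = (1)(0.1) + (2)(0.46) + (4)(0.18) + (7)(0.22) + (8)(0.04) = 3.6
E[X²] = (1)²(0.1) + (2)²(0.46) + (4)²(0.18) + (7)²(0.22) + (8)²(0.04) = 18.16
Var(X) = E[X²] − (E[X])² = 18.16 − (3.6)² = 5.2
SD(X) = √5.2 ≈ 2.28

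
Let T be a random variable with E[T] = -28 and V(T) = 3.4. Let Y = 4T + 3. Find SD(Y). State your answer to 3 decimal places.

V(4T + 3) = (4)²·3.4 = 54.4
SD(Y) = √54.4 ≈ 7.376

7.376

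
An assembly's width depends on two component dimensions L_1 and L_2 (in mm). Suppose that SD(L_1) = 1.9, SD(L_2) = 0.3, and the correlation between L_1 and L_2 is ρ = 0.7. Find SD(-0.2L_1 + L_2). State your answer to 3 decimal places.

0.273

Var(L_1) = (1.9)² = 3.61;  Var(L_2) = (0.3)² = 0.09
Cov(L_1,L_2) = ρ·SD(L_1)·SD(L_2) = 0.7·1.9·0.3 = 0.399
Var(-0.2L_1 + L_2) = (-0.2)²·Var(L_1) + (1)²·Var(L_2) + 2·(-0.2)·(1)·Cov(L_1,L_2)
= 0.04·3.61 + 1·0.09 + -0.4·0.399 = 0.0748
SD(-0.2L_1 + L_2) = √0.0748 ≈ 0.273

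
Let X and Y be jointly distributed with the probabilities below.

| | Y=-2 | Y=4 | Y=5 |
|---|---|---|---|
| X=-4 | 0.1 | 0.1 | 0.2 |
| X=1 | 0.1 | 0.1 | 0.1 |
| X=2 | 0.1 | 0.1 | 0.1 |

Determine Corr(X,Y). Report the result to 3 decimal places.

E[X] = -0.7,  E[Y] = 2.6
E[XY] = -2.7
Cov(X,Y) = E[XY] − E[X]E[Y] = -2.7 − (-0.7)(2.6) = -0.88
V(X) = 7.41,  V(Y) = 9.24
ρ = -0.88 / √(7.41·9.24) ≈ -0.106

-0.106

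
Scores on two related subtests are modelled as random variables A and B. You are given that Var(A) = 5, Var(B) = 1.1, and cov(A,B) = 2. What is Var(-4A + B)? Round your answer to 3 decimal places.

Var(-4A + B) = (-4)²·Var(A) + (1)²·Var(B) + 2·(-4)·(1)·cov(A,B)
= 16·5 + 1·1.1 + -8·2 = 65.1

65.100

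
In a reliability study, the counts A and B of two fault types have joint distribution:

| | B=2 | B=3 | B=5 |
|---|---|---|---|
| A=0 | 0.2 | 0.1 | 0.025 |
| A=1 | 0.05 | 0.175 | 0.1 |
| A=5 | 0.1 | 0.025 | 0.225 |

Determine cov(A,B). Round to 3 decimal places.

E[A] = 2.075,  E[B] = 3.35
E[AB] = 8.125
cov(A,B) = E[AB] − E[A]E[B] = 8.125 − (2.075)(3.35) = 1.17375

1.174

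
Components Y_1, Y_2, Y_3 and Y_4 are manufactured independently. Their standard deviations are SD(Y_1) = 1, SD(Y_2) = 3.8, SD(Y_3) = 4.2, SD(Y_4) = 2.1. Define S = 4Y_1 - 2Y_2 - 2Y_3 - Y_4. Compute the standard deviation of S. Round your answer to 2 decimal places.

12.20

var(Y_1) = 1, var(Y_2) = 14.44, var(Y_3) = 17.64, var(Y_4) = 4.41
By independence, var(S) = (4)²var(Y_1) + (-2)²var(Y_2) + (-2)²var(Y_3) + (-1)²var(Y_4)
= (4)²·1 + (-2)²·14.44 + (-2)²·17.64 + (-1)²·4.41 = 148.73
SD(S) = √148.73 ≈ 12.20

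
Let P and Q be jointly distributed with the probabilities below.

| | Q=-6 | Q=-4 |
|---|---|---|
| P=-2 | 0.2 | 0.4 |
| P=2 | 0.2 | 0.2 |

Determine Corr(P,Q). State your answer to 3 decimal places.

E[P] = -0.4,  E[Q] = -4.8
E[PQ] = 1.6
Cov(P,Q) = E[PQ] − E[P]E[Q] = 1.6 − (-0.4)(-4.8) = -0.32
Var(P) = 3.84,  Var(Q) = 0.96
ρ = -0.32 / √(3.84·0.96) ≈ -0.167

-0.167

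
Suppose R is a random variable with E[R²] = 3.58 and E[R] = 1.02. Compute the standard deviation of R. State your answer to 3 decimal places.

Var(R) = 3.58 − (1.02)² = 2.5396
SD(R) = √2.5396 ≈ 1.594

1.594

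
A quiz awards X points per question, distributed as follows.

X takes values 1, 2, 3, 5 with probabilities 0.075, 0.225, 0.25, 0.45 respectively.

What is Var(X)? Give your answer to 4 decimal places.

E[X] = (1)(0.075) + (2)(0.225) + (3)(0.25) + (5)(0.45) = 3.525
E[X²] = (1)²(0.075) + (2)²(0.225) + (3)²(0.25) + (5)²(0.45) = 14.475
Var(X) = E[X²] − (E[X])² = 14.475 − (3.525)² = 2.049375

2.0494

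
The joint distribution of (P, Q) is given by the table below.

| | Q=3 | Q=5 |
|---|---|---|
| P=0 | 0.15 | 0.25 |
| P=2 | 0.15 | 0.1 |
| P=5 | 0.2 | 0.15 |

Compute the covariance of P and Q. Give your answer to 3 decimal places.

E[P] = 2.25,  E[Q] = 4
E[PQ] = 8.65
Cov(P,Q) = E[PQ] − E[P]E[Q] = 8.65 − (2.25)(4) = -0.35

-0.350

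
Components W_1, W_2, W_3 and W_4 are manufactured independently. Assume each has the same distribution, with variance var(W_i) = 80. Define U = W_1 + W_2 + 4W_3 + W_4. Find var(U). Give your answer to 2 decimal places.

1520.00

By independence, var(U) = (1)²var(W_1) + (1)²var(W_2) + (4)²var(W_3) + (1)²var(W_4)
= (1)²·80 + (1)²·80 + (4)²·80 + (1)²·80 = 1520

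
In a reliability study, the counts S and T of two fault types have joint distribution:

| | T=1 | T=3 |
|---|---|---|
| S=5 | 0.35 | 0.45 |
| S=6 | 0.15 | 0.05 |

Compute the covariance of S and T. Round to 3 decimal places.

E[S] = 5.2,  E[T] = 2
E[ST] = 10.3
cov(S,T) = E[ST] − E[S]E[T] = 10.3 − (5.2)(2) = -0.1

-0.100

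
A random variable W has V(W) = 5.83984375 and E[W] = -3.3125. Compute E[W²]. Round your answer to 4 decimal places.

E[W²] = V(W) + (E[W])² = 5.83984375 + (-3.3125)² = 16.8125

16.8125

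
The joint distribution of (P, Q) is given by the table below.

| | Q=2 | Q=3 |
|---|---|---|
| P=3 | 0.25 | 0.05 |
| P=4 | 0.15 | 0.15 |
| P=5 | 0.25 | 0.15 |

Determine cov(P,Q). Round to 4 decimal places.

0.0650

E[P] = 4.1,  E[Q] = 2.35
E[PQ] = 9.7
cov(P,Q) = E[PQ] − E[P]E[Q] = 9.7 − (4.1)(2.35) = 0.065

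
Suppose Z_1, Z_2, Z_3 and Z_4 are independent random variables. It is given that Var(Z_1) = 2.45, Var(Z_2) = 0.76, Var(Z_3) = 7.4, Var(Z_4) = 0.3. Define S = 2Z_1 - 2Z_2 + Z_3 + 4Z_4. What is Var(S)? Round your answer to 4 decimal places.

By independence, Var(S) = (2)²Var(Z_1) + (-2)²Var(Z_2) + (1)²Var(Z_3) + (4)²Var(Z_4)
= (2)²·2.45 + (-2)²·0.76 + (1)²·7.4 + (4)²·0.3 = 25.04

25.0400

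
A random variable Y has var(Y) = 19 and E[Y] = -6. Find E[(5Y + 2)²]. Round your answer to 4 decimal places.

1259.0000

E[5Y + 2] = 5·-6 + 2 = -28
var(5Y + 2) = (5)²·19 = 475
E[(5Y + 2)²] = var((5Y + 2)) + (E[(5Y + 2)])² = 475 + (-28)² = 1259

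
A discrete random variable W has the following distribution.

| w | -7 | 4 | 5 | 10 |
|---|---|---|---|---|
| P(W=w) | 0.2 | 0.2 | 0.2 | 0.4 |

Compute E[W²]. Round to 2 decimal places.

E[W²] = (-7)²(0.2) + (4)²(0.2) + (5)²(0.2) + (10)²(0.4) = 58

58.00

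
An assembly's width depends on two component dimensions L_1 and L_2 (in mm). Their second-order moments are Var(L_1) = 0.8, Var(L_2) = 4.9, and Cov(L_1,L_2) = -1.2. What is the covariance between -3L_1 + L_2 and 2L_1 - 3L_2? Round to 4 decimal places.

-32.7000

Cov(-3L_1 + L_2, 2L_1 - 3L_2) = (-3)(2)Var(L_1) + (1)(-3)Var(L_2) + [(-3)(-3) + (1)(2)]Cov(L_1,L_2)
= -6·0.8 + -3·4.9 + 11·-1.2 = -32.7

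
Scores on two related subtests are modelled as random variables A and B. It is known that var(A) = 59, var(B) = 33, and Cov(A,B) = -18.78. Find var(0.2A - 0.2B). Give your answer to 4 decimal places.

5.1824

var(0.2A - 0.2B) = (0.2)²·var(A) + (-0.2)²·var(B) + 2·(0.2)·(-0.2)·Cov(A,B)
= 0.04·59 + 0.04·33 + -0.08·-18.78 = 5.1824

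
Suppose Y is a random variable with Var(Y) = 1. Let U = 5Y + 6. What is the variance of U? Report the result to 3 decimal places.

Var(5Y + 6) = (5)²·Var(Y) = 25·1 = 25

25.000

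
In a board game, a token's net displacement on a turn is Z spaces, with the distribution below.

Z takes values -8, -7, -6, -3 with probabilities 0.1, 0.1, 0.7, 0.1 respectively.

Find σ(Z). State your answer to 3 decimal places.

E[Z] = (-8)(0.1) + (-7)(0.1) + (-6)(0.7) + (-3)(0.1) = -6
E[Z²] = (-8)²(0.1) + (-7)²(0.1) + (-6)²(0.7) + (-3)²(0.1) = 37.4
Var(Z) = E[Z²] − (E[Z])² = 37.4 − (-6)² = 1.4
σ(Z) = √1.4 ≈ 1.183

1.183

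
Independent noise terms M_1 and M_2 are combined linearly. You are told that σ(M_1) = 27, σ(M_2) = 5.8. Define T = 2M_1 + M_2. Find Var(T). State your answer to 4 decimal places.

Var(M_1) = 729, Var(M_2) = 33.64
By independence, Var(T) = (2)²Var(M_1) + (1)²Var(M_2)
= (2)²·729 + (1)²·33.64 = 2949.64

2949.6400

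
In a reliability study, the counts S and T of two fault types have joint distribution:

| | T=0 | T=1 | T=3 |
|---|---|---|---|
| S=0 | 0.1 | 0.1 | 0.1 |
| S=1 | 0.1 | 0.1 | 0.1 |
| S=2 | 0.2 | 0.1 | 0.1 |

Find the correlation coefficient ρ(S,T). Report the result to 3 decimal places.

-0.116

E[S] = 1.1,  E[T] = 1.2
E[ST] = 1.2
Cov(S,T) = E[ST] − E[S]E[T] = 1.2 − (1.1)(1.2) = -0.12
Var(S) = 0.69,  Var(T) = 1.56
ρ = -0.12 / √(0.69·1.56) ≈ -0.116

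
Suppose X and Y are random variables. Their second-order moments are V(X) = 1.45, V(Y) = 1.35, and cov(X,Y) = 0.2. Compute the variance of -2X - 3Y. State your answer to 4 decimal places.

20.3500

V(-2X - 3Y) = (-2)²·V(X) + (-3)²·V(Y) + 2·(-2)·(-3)·cov(X,Y)
= 4·1.45 + 9·1.35 + 12·0.2 = 20.35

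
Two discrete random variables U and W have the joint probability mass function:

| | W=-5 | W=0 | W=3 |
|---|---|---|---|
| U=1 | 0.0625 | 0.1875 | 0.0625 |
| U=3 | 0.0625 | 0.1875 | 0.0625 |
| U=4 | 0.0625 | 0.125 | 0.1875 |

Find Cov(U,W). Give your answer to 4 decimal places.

E[U] = 2.75,  E[W] = 0
E[UW] = 0.5
Cov(U,W) = E[UW] − E[U]E[W] = 0.5 − (2.75)(0) = 0.5

0.5000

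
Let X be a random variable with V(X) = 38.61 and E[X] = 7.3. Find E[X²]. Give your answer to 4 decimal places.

E[X²] = V(X) + (E[X])² = 38.61 + (7.3)² = 91.9

91.9000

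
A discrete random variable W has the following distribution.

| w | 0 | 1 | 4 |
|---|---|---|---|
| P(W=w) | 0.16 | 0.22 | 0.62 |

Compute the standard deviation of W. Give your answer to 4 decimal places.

1.6882

E[W] = (0)(0.16) + (1)(0.22) + (4)(0.62) = 2.7
E[W²] = (0)²(0.16) + (1)²(0.22) + (4)²(0.62) = 10.14
V(W) = E[W²] − (E[W])² = 10.14 − (2.7)² = 2.85
SD(W) = √2.85 ≈ 1.6882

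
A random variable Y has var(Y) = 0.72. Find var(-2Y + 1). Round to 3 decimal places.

var(-2Y + 1) = (-2)²·var(Y) = 4·0.72 = 2.88

2.880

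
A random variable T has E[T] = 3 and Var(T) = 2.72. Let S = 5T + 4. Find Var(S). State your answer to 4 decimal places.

Var(5T + 4) = (5)²·Var(T) = 25·2.72 = 68

68.0000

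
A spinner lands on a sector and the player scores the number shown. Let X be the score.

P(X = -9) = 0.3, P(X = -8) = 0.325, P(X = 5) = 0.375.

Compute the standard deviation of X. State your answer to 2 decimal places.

E[X] = (-9)(0.3) + (-8)(0.325) + (5)(0.375) = -3.425
E[X²] = (-9)²(0.3) + (-8)²(0.325) + (5)²(0.375) = 54.475
Var(X) = E[X²] − (E[X])² = 54.475 − (-3.425)² = 42.744375
sd(X) = √42.744375 ≈ 6.54

6.54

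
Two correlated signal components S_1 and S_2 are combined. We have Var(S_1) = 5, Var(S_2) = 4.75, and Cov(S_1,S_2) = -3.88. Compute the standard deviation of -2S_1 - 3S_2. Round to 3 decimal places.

Var(-2S_1 - 3S_2) = (-2)²·Var(S_1) + (-3)²·Var(S_2) + 2·(-2)·(-3)·Cov(S_1,S_2)
= 4·5 + 9·4.75 + 12·-3.88 = 16.19
SD(-2S_1 - 3S_2) = √16.19 ≈ 4.024

4.024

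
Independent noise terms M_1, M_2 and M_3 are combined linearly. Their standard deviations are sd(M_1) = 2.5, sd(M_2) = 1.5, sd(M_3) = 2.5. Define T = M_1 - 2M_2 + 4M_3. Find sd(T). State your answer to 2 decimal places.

V(M_1) = 6.25, V(M_2) = 2.25, V(M_3) = 6.25
By independence, V(T) = (1)²V(M_1) + (-2)²V(M_2) + (4)²V(M_3)
= (1)²·6.25 + (-2)²·2.25 + (4)²·6.25 = 115.25
sd(T) = √115.25 ≈ 10.74

10.74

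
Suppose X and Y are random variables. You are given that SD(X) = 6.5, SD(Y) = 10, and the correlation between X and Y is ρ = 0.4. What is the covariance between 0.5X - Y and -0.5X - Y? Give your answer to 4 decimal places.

var(X) = (6.5)² = 42.25;  var(Y) = (10)² = 100
cov(X,Y) = ρ·SD(X)·SD(Y) = 0.4·6.5·10 = 26
cov(0.5X - Y, -0.5X - Y) = (0.5)(-0.5)var(X) + (-1)(-1)var(Y) + [(0.5)(-1) + (-1)(-0.5)]cov(X,Y)
= -0.25·42.25 + 1·100 + 0·26 = 89.4375

89.4375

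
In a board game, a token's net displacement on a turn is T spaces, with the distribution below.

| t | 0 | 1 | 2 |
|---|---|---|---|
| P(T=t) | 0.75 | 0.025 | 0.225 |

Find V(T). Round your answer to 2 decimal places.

E[T] = (0)(0.75) + (1)(0.025) + (2)(0.225) = 0.475
E[T²] = (0)²(0.75) + (1)²(0.025) + (2)²(0.225) = 0.925
V(T) = E[T²] − (E[T])² = 0.925 − (0.475)² = 0.699375

0.70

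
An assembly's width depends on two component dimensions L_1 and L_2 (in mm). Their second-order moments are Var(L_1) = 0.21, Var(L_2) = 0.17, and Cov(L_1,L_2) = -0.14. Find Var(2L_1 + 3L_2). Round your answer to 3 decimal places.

0.690

Var(2L_1 + 3L_2) = (2)²·Var(L_1) + (3)²·Var(L_2) + 2·(2)·(3)·Cov(L_1,L_2)
= 4·0.21 + 9·0.17 + 12·-0.14 = 0.69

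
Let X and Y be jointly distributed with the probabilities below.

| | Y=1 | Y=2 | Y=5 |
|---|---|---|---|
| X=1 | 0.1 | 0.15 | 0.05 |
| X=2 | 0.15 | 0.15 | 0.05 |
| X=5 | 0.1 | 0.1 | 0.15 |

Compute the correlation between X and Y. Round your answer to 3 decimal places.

0.264

E[X] = 2.75,  E[Y] = 2.4
E[XY] = 7.3
cov(X,Y) = E[XY] − E[X]E[Y] = 7.3 − (2.75)(2.4) = 0.7
V(X) = 2.8875,  V(Y) = 2.44
ρ = 0.7 / √(2.8875·2.44) ≈ 0.264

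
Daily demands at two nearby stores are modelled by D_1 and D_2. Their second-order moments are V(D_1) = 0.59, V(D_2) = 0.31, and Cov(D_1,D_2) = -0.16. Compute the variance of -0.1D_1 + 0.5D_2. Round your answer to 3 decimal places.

0.099

V(-0.1D_1 + 0.5D_2) = (-0.1)²·V(D_1) + (0.5)²·V(D_2) + 2·(-0.1)·(0.5)·Cov(D_1,D_2)
= 0.01·0.59 + 0.25·0.31 + -0.1·-0.16 = 0.0994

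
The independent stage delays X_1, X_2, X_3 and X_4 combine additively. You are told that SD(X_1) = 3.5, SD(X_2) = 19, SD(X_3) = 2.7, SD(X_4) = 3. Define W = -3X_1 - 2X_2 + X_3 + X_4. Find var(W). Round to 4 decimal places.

var(X_1) = 12.25, var(X_2) = 361, var(X_3) = 7.29, var(X_4) = 9
By independence, var(W) = (-3)²var(X_1) + (-2)²var(X_2) + (1)²var(X_3) + (1)²var(X_4)
= (-3)²·12.25 + (-2)²·361 + (1)²·7.29 + (1)²·9 = 1570.54

1570.5400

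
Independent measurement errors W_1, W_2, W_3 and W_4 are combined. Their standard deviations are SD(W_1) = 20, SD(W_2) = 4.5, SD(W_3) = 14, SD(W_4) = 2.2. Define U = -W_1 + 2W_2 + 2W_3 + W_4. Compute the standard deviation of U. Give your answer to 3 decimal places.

V(W_1) = 400, V(W_2) = 20.25, V(W_3) = 196, V(W_4) = 4.84
By independence, V(U) = (-1)²V(W_1) + (2)²V(W_2) + (2)²V(W_3) + (1)²V(W_4)
= (-1)²·400 + (2)²·20.25 + (2)²·196 + (1)²·4.84 = 1269.84
SD(U) = √1269.84 ≈ 35.635

35.635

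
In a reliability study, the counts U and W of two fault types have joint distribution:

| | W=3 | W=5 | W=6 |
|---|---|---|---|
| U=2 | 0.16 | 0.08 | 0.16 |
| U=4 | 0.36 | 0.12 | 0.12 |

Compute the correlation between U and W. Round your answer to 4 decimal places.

-0.2202

E[U] = 3.2,  E[W] = 4.24
E[UW] = 13.28
Cov(U,W) = E[UW] − E[U]E[W] = 13.28 − (3.2)(4.24) = -0.288
V(U) = 0.96,  V(W) = 1.7824
ρ = -0.288 / √(0.96·1.7824) ≈ -0.2202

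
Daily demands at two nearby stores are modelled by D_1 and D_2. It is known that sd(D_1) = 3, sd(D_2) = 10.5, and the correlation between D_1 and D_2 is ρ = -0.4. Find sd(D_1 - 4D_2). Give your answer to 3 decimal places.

43.287

V(D_1) = (3)² = 9;  V(D_2) = (10.5)² = 110.25
cov(D_1,D_2) = ρ·sd(D_1)·sd(D_2) = -0.4·3·10.5 = -12.6
V(D_1 - 4D_2) = (1)²·V(D_1) + (-4)²·V(D_2) + 2·(1)·(-4)·cov(D_1,D_2)
= 1·9 + 16·110.25 + -8·-12.6 = 1873.8
sd(D_1 - 4D_2) = √1873.8 ≈ 43.287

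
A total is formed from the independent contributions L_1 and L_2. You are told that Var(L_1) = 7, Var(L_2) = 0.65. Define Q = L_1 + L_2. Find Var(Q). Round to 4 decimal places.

By independence, Var(Q) = (1)²Var(L_1) + (1)²Var(L_2)
= (1)²·7 + (1)²·0.65 = 7.65

7.6500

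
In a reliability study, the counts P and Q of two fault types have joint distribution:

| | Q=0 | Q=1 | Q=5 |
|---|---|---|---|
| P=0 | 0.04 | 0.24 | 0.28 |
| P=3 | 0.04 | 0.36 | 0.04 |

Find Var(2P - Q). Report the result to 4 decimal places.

E[P] = 1.32,  E[Q] = 2.2,  E[PQ] = 1.68
Var(P) = 3.96 − (1.32)² = 2.2176;  Var(Q) = 8.6 − (2.2)² = 3.76
Cov(P,Q) = 1.68 − (1.32)(2.2) = -1.224
Var(2P - Q) = (2)²·2.2176 + (-1)²·3.76 + 2·(2)·(-1)·-1.224 = 17.5264

17.5264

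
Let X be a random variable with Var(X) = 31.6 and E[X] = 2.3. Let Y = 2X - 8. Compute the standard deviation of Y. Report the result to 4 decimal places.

Var(2X - 8) = (2)²·31.6 = 126.4
sd(Y) = √126.4 ≈ 11.2428

11.2428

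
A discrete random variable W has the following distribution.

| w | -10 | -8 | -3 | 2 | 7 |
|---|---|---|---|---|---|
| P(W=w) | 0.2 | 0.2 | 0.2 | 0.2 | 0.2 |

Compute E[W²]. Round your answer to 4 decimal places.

E[W²] = (-10)²(0.2) + (-8)²(0.2) + (-3)²(0.2) + (2)²(0.2) + (7)²(0.2) = 45.2

45.2000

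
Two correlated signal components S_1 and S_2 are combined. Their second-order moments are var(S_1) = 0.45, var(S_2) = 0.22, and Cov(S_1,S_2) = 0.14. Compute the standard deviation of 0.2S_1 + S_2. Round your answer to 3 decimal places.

var(0.2S_1 + S_2) = (0.2)²·var(S_1) + (1)²·var(S_2) + 2·(0.2)·(1)·Cov(S_1,S_2)
= 0.04·0.45 + 1·0.22 + 0.4·0.14 = 0.294
SD(0.2S_1 + S_2) = √0.294 ≈ 0.542

0.542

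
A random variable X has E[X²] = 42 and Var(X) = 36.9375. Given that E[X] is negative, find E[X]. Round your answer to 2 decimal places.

-2.25

(E[X])² = E[X²] − Var(X) = 42 − 36.9375 = 5.0625
E[X] = −√5.0625 = -2.25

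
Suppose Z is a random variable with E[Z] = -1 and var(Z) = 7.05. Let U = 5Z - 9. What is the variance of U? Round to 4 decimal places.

var(5Z - 9) = (5)²·var(Z) = 25·7.05 = 176.25

176.2500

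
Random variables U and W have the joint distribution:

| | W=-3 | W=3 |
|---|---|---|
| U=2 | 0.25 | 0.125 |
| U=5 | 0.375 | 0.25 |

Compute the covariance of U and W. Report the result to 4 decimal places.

E[U] = 3.875,  E[W] = -0.75
E[UW] = -2.625
cov(U,W) = E[UW] − E[U]E[W] = -2.625 − (3.875)(-0.75) = 0.28125

0.2813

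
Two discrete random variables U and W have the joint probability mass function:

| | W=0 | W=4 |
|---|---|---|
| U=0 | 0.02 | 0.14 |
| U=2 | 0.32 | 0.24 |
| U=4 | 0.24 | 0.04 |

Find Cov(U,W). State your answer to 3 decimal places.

E[U] = 2.24,  E[W] = 1.68
E[UW] = 2.56
Cov(U,W) = E[UW] − E[U]E[W] = 2.56 − (2.24)(1.68) = -1.2032

-1.203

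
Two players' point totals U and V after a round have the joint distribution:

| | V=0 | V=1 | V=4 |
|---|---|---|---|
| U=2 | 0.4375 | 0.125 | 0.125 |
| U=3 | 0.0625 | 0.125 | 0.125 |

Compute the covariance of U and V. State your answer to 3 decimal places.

0.234

E[U] = 2.3125,  E[V] = 1.25
E[UV] = 3.125
Cov(U,V) = E[UV] − E[U]E[V] = 3.125 − (2.3125)(1.25) = 0.234375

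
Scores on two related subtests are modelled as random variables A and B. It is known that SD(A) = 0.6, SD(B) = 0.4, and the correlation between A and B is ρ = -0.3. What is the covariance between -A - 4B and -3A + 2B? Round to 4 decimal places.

var(A) = (0.6)² = 0.36;  var(B) = (0.4)² = 0.16
Cov(A,B) = ρ·SD(A)·SD(B) = -0.3·0.6·0.4 = -0.072
Cov(-A - 4B, -3A + 2B) = (-1)(-3)var(A) + (-4)(2)var(B) + [(-1)(2) + (-4)(-3)]Cov(A,B)
= 3·0.36 + -8·0.16 + 10·-0.072 = -0.92

-0.9200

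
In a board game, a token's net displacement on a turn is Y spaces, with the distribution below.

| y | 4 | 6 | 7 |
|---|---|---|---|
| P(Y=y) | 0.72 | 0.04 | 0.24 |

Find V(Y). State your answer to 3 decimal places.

E[Y] = (4)(0.72) + (6)(0.04) + (7)(0.24) = 4.8
E[Y²] = (4)²(0.72) + (6)²(0.04) + (7)²(0.24) = 24.72
V(Y) = E[Y²] − (E[Y])² = 24.72 − (4.8)² = 1.68

1.680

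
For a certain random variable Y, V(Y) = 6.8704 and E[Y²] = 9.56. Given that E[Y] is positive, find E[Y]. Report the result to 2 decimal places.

(E[Y])² = E[Y²] − V(Y) = 9.56 − 6.8704 = 2.6896
E[Y] = √2.6896 = 1.64

1.64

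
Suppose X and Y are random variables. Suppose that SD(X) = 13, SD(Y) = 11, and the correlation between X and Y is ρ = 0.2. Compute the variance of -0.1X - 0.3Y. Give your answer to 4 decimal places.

14.2960

var(X) = (13)² = 169;  var(Y) = (11)² = 121
cov(X,Y) = ρ·SD(X)·SD(Y) = 0.2·13·11 = 28.6
var(-0.1X - 0.3Y) = (-0.1)²·var(X) + (-0.3)²·var(Y) + 2·(-0.1)·(-0.3)·cov(X,Y)
= 0.01·169 + 0.09·121 + 0.06·28.6 = 14.296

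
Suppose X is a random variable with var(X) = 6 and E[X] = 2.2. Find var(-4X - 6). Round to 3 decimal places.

96.000

var(-4X - 6) = (-4)²·var(X) = 16·6 = 96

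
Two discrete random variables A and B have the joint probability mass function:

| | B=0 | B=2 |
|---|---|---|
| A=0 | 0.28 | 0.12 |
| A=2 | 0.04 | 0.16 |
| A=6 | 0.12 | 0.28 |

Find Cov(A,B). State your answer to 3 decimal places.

0.864

E[A] = 2.8,  E[B] = 1.12
E[AB] = 4
Cov(A,B) = E[AB] − E[A]E[B] = 4 − (2.8)(1.12) = 0.864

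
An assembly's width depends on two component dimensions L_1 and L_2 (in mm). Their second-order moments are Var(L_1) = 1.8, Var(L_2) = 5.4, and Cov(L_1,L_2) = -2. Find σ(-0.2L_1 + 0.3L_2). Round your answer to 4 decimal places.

0.8933

Var(-0.2L_1 + 0.3L_2) = (-0.2)²·Var(L_1) + (0.3)²·Var(L_2) + 2·(-0.2)·(0.3)·Cov(L_1,L_2)
= 0.04·1.8 + 0.09·5.4 + -0.12·-2 = 0.798
σ(-0.2L_1 + 0.3L_2) = √0.798 ≈ 0.8933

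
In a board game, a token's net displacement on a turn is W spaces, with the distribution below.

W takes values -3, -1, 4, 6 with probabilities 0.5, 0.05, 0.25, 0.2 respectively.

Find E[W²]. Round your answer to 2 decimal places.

15.75

E[W²] = (-3)²(0.5) + (-1)²(0.05) + (4)²(0.25) + (6)²(0.2) = 15.75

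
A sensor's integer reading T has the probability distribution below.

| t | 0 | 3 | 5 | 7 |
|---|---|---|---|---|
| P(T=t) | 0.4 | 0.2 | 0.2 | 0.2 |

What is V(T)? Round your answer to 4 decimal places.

7.6000

E[T] = (0)(0.4) + (3)(0.2) + (5)(0.2) + (7)(0.2) = 3
E[T²] = (0)²(0.4) + (3)²(0.2) + (5)²(0.2) + (7)²(0.2) = 16.6
V(T) = E[T²] − (E[T])² = 16.6 − (3)² = 7.6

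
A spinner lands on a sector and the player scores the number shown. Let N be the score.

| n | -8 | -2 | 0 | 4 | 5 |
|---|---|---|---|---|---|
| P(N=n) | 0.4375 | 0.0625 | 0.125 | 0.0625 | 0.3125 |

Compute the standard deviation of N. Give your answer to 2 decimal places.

5.81

E[N] = (-8)(0.4375) + (-2)(0.0625) + (0)(0.125) + (4)(0.0625) + (5)(0.3125) = -1.8125
E[N²] = (-8)²(0.4375) + (-2)²(0.0625) + (0)²(0.125) + (4)²(0.0625) + (5)²(0.3125) = 37.0625
var(N) = E[N²] − (E[N])² = 37.0625 − (-1.8125)² = 33.77734375
sd(N) = √33.77734375 ≈ 5.81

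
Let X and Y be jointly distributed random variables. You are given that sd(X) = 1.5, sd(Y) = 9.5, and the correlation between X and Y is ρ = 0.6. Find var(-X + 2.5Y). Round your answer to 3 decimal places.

523.563

var(X) = (1.5)² = 2.25;  var(Y) = (9.5)² = 90.25
Cov(X,Y) = ρ·sd(X)·sd(Y) = 0.6·1.5·9.5 = 8.55
var(-X + 2.5Y) = (-1)²·var(X) + (2.5)²·var(Y) + 2·(-1)·(2.5)·Cov(X,Y)
= 1·2.25 + 6.25·90.25 + -5·8.55 = 523.5625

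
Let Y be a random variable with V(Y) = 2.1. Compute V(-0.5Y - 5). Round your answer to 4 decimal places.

0.5250

V(-0.5Y - 5) = (-0.5)²·V(Y) = 0.25·2.1 = 0.525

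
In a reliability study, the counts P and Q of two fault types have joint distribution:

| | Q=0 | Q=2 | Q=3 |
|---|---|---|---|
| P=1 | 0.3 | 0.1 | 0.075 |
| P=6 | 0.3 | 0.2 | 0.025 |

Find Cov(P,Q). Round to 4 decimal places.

E[P] = 3.625,  E[Q] = 0.9
E[PQ] = 3.275
Cov(P,Q) = E[PQ] − E[P]E[Q] = 3.275 − (3.625)(0.9) = 0.0125

0.0125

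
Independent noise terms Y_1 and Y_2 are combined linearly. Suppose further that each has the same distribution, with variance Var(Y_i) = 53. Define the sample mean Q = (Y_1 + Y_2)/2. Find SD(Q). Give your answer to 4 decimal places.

By independence, Var(Q) = (0.5)²Var(Y_1) + (0.5)²Var(Y_2)
= (0.5)²·53 + (0.5)²·53 = 26.5
SD(Q) = √26.5 ≈ 5.1478

5.1478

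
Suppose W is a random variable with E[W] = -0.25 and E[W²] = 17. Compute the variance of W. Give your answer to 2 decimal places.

V(W) = 17 − (-0.25)² = 16.9375

16.94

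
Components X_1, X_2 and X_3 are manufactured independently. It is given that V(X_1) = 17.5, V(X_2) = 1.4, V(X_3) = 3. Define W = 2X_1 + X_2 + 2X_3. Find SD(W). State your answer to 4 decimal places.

By independence, V(W) = (2)²V(X_1) + (1)²V(X_2) + (2)²V(X_3)
= (2)²·17.5 + (1)²·1.4 + (2)²·3 = 83.4
SD(W) = √83.4 ≈ 9.1324

9.1324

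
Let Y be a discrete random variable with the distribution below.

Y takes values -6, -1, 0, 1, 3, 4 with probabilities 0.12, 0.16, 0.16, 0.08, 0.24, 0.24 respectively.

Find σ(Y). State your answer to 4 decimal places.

3.1282

E[Y] = (-6)(0.12) + (-1)(0.16) + (0)(0.16) + (1)(0.08) + (3)(0.24) + (4)(0.24) = 0.88
E[Y²] = (-6)²(0.12) + (-1)²(0.16) + (0)²(0.16) + (1)²(0.08) + (3)²(0.24) + (4)²(0.24) = 10.56
var(Y) = E[Y²] − (E[Y])² = 10.56 − (0.88)² = 9.7856
σ(Y) = √9.7856 ≈ 3.1282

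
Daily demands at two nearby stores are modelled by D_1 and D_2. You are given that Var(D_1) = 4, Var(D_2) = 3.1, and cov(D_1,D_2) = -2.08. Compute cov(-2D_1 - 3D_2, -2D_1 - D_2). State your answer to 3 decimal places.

8.660

cov(-2D_1 - 3D_2, -2D_1 - D_2) = (-2)(-2)Var(D_1) + (-3)(-1)Var(D_2) + [(-2)(-1) + (-3)(-2)]cov(D_1,D_2)
= 4·4 + 3·3.1 + 8·-2.08 = 8.66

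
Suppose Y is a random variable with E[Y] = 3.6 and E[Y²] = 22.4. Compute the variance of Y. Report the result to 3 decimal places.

Var(Y) = 22.4 − (3.6)² = 9.44

9.440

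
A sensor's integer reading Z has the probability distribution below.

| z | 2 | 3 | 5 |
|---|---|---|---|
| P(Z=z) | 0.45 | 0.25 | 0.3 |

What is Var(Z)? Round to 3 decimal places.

1.628

E[Z] = (2)(0.45) + (3)(0.25) + (5)(0.3) = 3.15
E[Z²] = (2)²(0.45) + (3)²(0.25) + (5)²(0.3) = 11.55
Var(Z) = E[Z²] − (E[Z])² = 11.55 − (3.15)² = 1.6275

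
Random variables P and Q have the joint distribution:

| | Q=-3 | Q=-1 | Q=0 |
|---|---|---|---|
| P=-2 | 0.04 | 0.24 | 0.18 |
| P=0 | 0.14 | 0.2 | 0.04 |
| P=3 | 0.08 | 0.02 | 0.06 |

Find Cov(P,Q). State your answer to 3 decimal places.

E[P] = -0.44,  E[Q] = -1.24
E[PQ] = -0.06
Cov(P,Q) = E[PQ] − E[P]E[Q] = -0.06 − (-0.44)(-1.24) = -0.6056

-0.606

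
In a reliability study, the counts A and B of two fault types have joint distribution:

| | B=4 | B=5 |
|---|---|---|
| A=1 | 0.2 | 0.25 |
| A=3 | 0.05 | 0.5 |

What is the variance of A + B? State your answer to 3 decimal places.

1.528

E[A] = 2.1,  E[B] = 4.75,  E[AB] = 10.15
Var(A) = 5.4 − (2.1)² = 0.99;  Var(B) = 22.75 − (4.75)² = 0.1875
cov(A,B) = 10.15 − (2.1)(4.75) = 0.175
Var(A + B) = (1)²·0.99 + (1)²·0.1875 + 2·(1)·(1)·0.175 = 1.5275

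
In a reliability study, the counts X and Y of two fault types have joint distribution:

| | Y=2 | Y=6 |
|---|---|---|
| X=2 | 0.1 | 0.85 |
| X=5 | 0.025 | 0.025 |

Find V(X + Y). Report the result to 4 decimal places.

1.7275

E[X] = 2.15,  E[Y] = 5.5,  E[XY] = 11.6
V(X) = 5.05 − (2.15)² = 0.4275;  V(Y) = 32 − (5.5)² = 1.75
Cov(X,Y) = 11.6 − (2.15)(5.5) = -0.225
V(X + Y) = (1)²·0.4275 + (1)²·1.75 + 2·(1)·(1)·-0.225 = 1.7275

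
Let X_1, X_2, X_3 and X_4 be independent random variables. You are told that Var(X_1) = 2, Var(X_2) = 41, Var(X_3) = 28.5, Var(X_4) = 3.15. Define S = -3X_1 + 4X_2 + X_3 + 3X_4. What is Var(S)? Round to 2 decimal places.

730.85

By independence, Var(S) = (-3)²Var(X_1) + (4)²Var(X_2) + (1)²Var(X_3) + (3)²Var(X_4)
= (-3)²·2 + (4)²·41 + (1)²·28.5 + (3)²·3.15 = 730.85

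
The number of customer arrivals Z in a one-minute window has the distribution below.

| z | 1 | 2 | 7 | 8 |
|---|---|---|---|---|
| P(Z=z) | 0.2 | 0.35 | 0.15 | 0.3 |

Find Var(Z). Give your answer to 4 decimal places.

E[Z] = (1)(0.2) + (2)(0.35) + (7)(0.15) + (8)(0.3) = 4.35
E[Z²] = (1)²(0.2) + (2)²(0.35) + (7)²(0.15) + (8)²(0.3) = 28.15
Var(Z) = E[Z²] − (E[Z])² = 28.15 − (4.35)² = 9.2275

9.2275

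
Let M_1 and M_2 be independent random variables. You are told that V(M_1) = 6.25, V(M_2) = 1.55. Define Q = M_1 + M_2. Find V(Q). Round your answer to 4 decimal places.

By independence, V(Q) = (1)²V(M_1) + (1)²V(M_2)
= (1)²·6.25 + (1)²·1.55 = 7.8

7.8000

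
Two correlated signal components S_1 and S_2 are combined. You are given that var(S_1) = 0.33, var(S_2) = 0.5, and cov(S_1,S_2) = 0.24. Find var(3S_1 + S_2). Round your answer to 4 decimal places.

var(3S_1 + S_2) = (3)²·var(S_1) + (1)²·var(S_2) + 2·(3)·(1)·cov(S_1,S_2)
= 9·0.33 + 1·0.5 + 6·0.24 = 4.91

4.9100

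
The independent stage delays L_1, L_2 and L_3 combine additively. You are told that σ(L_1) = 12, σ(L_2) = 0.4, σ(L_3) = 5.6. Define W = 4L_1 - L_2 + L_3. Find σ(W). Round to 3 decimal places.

Var(L_1) = 144, Var(L_2) = 0.16, Var(L_3) = 31.36
By independence, Var(W) = (4)²Var(L_1) + (-1)²Var(L_2) + (1)²Var(L_3)
= (4)²·144 + (-1)²·0.16 + (1)²·31.36 = 2335.52
σ(W) = √2335.52 ≈ 48.327

48.327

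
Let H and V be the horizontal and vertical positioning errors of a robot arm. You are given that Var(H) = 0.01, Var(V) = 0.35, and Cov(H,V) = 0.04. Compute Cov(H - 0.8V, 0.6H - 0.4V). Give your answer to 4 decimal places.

0.0828

Cov(H - 0.8V, 0.6H - 0.4V) = (1)(0.6)Var(H) + (-0.8)(-0.4)Var(V) + [(1)(-0.4) + (-0.8)(0.6)]Cov(H,V)
= 0.6·0.01 + 0.32·0.35 + -0.88·0.04 = 0.0828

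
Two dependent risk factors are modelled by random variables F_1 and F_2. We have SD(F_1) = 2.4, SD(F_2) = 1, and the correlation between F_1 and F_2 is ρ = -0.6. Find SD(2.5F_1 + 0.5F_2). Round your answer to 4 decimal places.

Var(F_1) = (2.4)² = 5.76;  Var(F_2) = (1)² = 1
cov(F_1,F_2) = ρ·SD(F_1)·SD(F_2) = -0.6·2.4·1 = -1.44
Var(2.5F_1 + 0.5F_2) = (2.5)²·Var(F_1) + (0.5)²·Var(F_2) + 2·(2.5)·(0.5)·cov(F_1,F_2)
= 6.25·5.76 + 0.25·1 + 2.5·-1.44 = 32.65
SD(2.5F_1 + 0.5F_2) = √32.65 ≈ 5.7140

5.7140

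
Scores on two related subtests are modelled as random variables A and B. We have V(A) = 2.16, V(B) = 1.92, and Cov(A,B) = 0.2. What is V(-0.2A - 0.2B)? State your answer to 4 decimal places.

V(-0.2A - 0.2B) = (-0.2)²·V(A) + (-0.2)²·V(B) + 2·(-0.2)·(-0.2)·Cov(A,B)
= 0.04·2.16 + 0.04·1.92 + 0.08·0.2 = 0.1792

0.1792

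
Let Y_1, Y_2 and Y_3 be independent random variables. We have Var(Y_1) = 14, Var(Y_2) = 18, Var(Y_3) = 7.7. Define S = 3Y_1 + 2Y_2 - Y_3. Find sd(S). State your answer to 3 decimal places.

By independence, Var(S) = (3)²Var(Y_1) + (2)²Var(Y_2) + (-1)²Var(Y_3)
= (3)²·14 + (2)²·18 + (-1)²·7.7 = 205.7
sd(S) = √205.7 ≈ 14.342

14.342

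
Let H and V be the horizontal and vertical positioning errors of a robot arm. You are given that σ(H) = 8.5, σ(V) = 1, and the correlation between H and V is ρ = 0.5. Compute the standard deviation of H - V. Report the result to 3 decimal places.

8.047

Var(H) = (8.5)² = 72.25;  Var(V) = (1)² = 1
Cov(H,V) = ρ·σ(H)·σ(V) = 0.5·8.5·1 = 4.25
Var(H - V) = (1)²·Var(H) + (-1)²·Var(V) + 2·(1)·(-1)·Cov(H,V)
= 1·72.25 + 1·1 + -2·4.25 = 64.75
σ(H - V) = √64.75 ≈ 8.047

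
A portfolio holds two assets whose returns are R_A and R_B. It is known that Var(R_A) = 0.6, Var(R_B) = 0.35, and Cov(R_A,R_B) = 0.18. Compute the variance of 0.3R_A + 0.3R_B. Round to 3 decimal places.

0.118

Var(0.3R_A + 0.3R_B) = (0.3)²·Var(R_A) + (0.3)²·Var(R_B) + 2·(0.3)·(0.3)·Cov(R_A,R_B)
= 0.09·0.6 + 0.09·0.35 + 0.18·0.18 = 0.1179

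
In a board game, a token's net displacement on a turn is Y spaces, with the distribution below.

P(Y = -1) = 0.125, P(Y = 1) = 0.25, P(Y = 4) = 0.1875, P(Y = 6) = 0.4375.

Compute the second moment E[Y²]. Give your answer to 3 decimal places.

E[Y²] = (-1)²(0.125) + (1)²(0.25) + (4)²(0.1875) + (6)²(0.4375) = 19.125

19.125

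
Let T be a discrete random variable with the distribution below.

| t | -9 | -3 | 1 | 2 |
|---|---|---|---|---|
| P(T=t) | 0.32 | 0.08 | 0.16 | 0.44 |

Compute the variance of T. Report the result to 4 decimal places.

24.2336

E[T] = (-9)(0.32) + (-3)(0.08) + (1)(0.16) + (2)(0.44) = -2.08
E[T²] = (-9)²(0.32) + (-3)²(0.08) + (1)²(0.16) + (2)²(0.44) = 28.56
Var(T) = E[T²] − (E[T])² = 28.56 − (-2.08)² = 24.2336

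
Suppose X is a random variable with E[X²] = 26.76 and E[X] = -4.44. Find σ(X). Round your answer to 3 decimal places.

2.655

Var(X) = 26.76 − (-4.44)² = 7.0464
σ(X) = √7.0464 ≈ 2.655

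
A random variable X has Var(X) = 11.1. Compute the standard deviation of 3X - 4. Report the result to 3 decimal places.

Var(3X - 4) = (3)²·11.1 = 99.9
SD(3X - 4) = √99.9 ≈ 9.995

9.995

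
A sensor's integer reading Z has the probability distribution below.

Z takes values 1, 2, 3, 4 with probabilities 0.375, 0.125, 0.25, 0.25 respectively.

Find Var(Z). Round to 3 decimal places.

E[Z] = (1)(0.375) + (2)(0.125) + (3)(0.25) + (4)(0.25) = 2.375
E[Z²] = (1)²(0.375) + (2)²(0.125) + (3)²(0.25) + (4)²(0.25) = 7.125
Var(Z) = E[Z²] − (E[Z])² = 7.125 − (2.375)² = 1.484375

1.484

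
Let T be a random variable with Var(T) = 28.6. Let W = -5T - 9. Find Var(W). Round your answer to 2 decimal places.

Var(-5T - 9) = (-5)²·Var(T) = 25·28.6 = 715

715.00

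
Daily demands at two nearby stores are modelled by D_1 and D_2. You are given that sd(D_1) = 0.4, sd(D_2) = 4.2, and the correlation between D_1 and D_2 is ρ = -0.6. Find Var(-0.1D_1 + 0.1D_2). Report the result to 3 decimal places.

0.198

Var(D_1) = (0.4)² = 0.16;  Var(D_2) = (4.2)² = 17.64
Cov(D_1,D_2) = ρ·sd(D_1)·sd(D_2) = -0.6·0.4·4.2 = -1.008
Var(-0.1D_1 + 0.1D_2) = (-0.1)²·Var(D_1) + (0.1)²·Var(D_2) + 2·(-0.1)·(0.1)·Cov(D_1,D_2)
= 0.01·0.16 + 0.01·17.64 + -0.02·-1.008 = 0.19816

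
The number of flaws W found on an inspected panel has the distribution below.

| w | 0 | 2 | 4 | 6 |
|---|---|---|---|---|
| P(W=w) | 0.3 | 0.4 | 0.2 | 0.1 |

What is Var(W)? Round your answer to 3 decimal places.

E[W] = (0)(0.3) + (2)(0.4) + (4)(0.2) + (6)(0.1) = 2.2
E[W²] = (0)²(0.3) + (2)²(0.4) + (4)²(0.2) + (6)²(0.1) = 8.4
Var(W) = E[W²] − (E[W])² = 8.4 − (2.2)² = 3.56

3.560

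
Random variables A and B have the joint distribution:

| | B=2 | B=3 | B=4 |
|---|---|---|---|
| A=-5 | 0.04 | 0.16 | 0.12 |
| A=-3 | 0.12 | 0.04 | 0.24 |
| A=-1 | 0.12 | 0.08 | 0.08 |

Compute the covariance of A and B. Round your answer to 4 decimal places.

-0.2272

E[A] = -3.08,  E[B] = 3.16
E[AB] = -9.96
Cov(A,B) = E[AB] − E[A]E[B] = -9.96 − (-3.08)(3.16) = -0.2272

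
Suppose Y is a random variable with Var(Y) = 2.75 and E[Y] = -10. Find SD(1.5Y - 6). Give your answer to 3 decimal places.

Var(1.5Y - 6) = (1.5)²·2.75 = 6.1875
SD(1.5Y - 6) = √6.1875 ≈ 2.487

2.487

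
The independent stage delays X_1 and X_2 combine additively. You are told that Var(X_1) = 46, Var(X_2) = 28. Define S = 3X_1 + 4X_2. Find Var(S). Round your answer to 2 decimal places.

862.00

By independence, Var(S) = (3)²Var(X_1) + (4)²Var(X_2)
= (3)²·46 + (4)²·28 = 862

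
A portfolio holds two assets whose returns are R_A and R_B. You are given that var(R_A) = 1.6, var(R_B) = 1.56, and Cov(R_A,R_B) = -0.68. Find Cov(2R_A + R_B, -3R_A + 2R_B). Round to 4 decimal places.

Cov(2R_A + R_B, -3R_A + 2R_B) = (2)(-3)var(R_A) + (1)(2)var(R_B) + [(2)(2) + (1)(-3)]Cov(R_A,R_B)
= -6·1.6 + 2·1.56 + 1·-0.68 = -7.16

-7.1600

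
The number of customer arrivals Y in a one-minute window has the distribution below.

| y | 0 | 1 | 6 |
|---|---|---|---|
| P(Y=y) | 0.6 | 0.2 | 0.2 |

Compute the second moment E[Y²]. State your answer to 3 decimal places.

E[Y²] = (0)²(0.6) + (1)²(0.2) + (6)²(0.2) = 7.4

7.400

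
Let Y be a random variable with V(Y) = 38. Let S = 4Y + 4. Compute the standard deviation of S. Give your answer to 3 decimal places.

V(4Y + 4) = (4)²·38 = 608
SD(S) = √608 ≈ 24.658

24.658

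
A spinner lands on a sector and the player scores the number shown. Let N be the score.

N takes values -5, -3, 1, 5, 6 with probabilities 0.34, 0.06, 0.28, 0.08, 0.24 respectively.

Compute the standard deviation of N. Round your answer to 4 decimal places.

E[N] = (-5)(0.34) + (-3)(0.06) + (1)(0.28) + (5)(0.08) + (6)(0.24) = 0.24
E[N²] = (-5)²(0.34) + (-3)²(0.06) + (1)²(0.28) + (5)²(0.08) + (6)²(0.24) = 19.96
V(N) = E[N²] − (E[N])² = 19.96 − (0.24)² = 19.9024
sd(N) = √19.9024 ≈ 4.4612

4.4612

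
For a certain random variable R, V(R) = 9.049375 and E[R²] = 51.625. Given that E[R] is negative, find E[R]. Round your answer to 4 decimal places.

-6.5250

(E[R])² = E[R²] − V(R) = 51.625 − 9.049375 = 42.575625
E[R] = −√42.575625 = -6.525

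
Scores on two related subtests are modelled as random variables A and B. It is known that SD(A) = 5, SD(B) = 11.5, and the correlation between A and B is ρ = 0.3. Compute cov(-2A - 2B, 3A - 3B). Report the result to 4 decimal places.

V(A) = (5)² = 25;  V(B) = (11.5)² = 132.25
cov(A,B) = ρ·SD(A)·SD(B) = 0.3·5·11.5 = 17.25
cov(-2A - 2B, 3A - 3B) = (-2)(3)V(A) + (-2)(-3)V(B) + [(-2)(-3) + (-2)(3)]cov(A,B)
= -6·25 + 6·132.25 + 0·17.25 = 643.5

643.5000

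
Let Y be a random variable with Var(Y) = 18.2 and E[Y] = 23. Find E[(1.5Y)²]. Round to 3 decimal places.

E[1.5Y] = 1.5·23 = 34.5
Var(1.5Y) = (1.5)²·18.2 = 40.95
E[(1.5Y)²] = Var((1.5Y)) + (E[(1.5Y)])² = 40.95 + (34.5)² = 1231.2

1231.200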